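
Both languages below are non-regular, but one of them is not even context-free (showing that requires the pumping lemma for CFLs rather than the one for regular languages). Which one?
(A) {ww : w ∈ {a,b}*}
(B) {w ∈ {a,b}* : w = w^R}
(A) {ww : w ∈ {a,b}*}

(A) {ww : w ∈ {a,b}*} requires the CFL pumping lemma.

- {w ∈ {a,b}* : w = w^R} is context-free (but not regular)
  • Can be shown non-regular with the regular pumping lemma
  • After pumping, the string is no longer symmetric

- {ww : w ∈ {a,b}*} is NOT context-free
  • Requires the CFL pumping lemma to prove
  • Cannot verify equality of two arbitrary substrings

The CFL pumping lemma is "stronger" in that it can prove non-membership
in the larger class of context-free languages.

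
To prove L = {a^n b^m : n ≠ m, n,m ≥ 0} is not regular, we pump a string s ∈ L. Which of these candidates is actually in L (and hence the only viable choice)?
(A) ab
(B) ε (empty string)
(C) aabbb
(C) aabbb

The pumping lemma is applied to a string s that lies in L, so first check membership of each option:
- (A) ab = a^1 b^1 has n = m = 1, so it is not in L ✗
- (B) ε = a^0 b^0 has n = m = 0, so it is not in L ✗
- (C) aabbb = a^2 b^3 with 2 ≠ 3, so it is in L ✓

Only (C) aabbb is in L, so it is the only candidate that could play the role of s.
(In a complete proof one picks s in terms of the pumping length p so that |s| ≥ p is guaranteed; a fixed string like aabbb illustrates the shape of such an s.)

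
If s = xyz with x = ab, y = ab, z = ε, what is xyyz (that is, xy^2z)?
ababab

Given x = 'ab', y = 'ab', z = '' and i = 2:

xy^2z = x + y·y·...·y (2 times) + z
       = 'ab' + 'ab'^2 + ''
       = 'ab' + 'abab' + ''
       = 'ababab'

The pumped string is 'ababab' with length 6.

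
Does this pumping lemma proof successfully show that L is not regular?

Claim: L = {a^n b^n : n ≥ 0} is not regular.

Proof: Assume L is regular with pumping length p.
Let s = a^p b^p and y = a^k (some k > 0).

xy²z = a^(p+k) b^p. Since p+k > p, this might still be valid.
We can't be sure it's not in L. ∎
The proof is INCORRECT.

Error: The conclusion is wrong.
xy²z = a^(p+k) b^p is definitely NOT in L because the number of a's (p+k) ≠ number of b's (p).
The proof incorrectly doubts what is actually a valid contradiction.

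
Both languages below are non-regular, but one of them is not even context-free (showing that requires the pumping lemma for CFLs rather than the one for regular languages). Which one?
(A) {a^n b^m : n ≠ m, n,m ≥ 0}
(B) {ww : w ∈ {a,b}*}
(B) {ww : w ∈ {a,b}*}

(B) {ww : w ∈ {a,b}*} requires the CFL pumping lemma.

- {a^n b^m : n ≠ m, n,m ≥ 0} is context-free (but not regular)
  • Can be shown non-regular with the regular pumping lemma
  • After pumping a's, we can make n = m

- {ww : w ∈ {a,b}*} is NOT context-free
  • Requires the CFL pumping lemma to prove
  • Cannot verify equality of two arbitrary substrings

The CFL pumping lemma is "stronger" in that it can prove non-membership
in the larger class of context-free languages.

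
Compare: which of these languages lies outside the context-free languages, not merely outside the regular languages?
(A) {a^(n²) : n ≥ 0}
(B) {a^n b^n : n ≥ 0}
(A) {a^(n²) : n ≥ 0}

(A) {a^(n²) : n ≥ 0} requires the CFL pumping lemma.

- {a^n b^n : n ≥ 0} is context-free (but not regular)
  • Can be shown non-regular with the regular pumping lemma
  • After pumping, the number of a's and b's become unequal

- {a^(n²) : n ≥ 0} is NOT context-free
  • Requires the CFL pumping lemma to prove
  • Gaps between squares grow unboundedly

The CFL pumping lemma is "stronger" in that it can prove non-membership
in the larger class of context-free languages.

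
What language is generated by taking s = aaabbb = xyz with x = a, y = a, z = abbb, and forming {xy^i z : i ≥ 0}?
{xy^i z : i ≥ 0} = {a^(2+i) b^3 : i ≥ 0} = {aabbb, aaabbb, aaaabbb, ...}

With x = a, y = a, z = abbb: Starting with aaabbb and pumping the second 'a', we get strings with 2+i a's followed by 3 b's for i = 0, 1, 2, ...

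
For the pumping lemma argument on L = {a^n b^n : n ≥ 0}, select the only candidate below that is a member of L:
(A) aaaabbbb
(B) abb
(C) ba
(A) aaaabbbb

The pumping lemma is applied to a string s that lies in L, so first check membership of each option:
- (A) aaaabbbb = a^4 b^4 has equal counts (4 = 4), so it is in L ✓
- (B) abb has 1 a's and 2 b's; 1 ≠ 2, so it is not in L ✗
- (C) ba has an a after a b, so it is not of the form a^n b^n and is not in L ✗

Only (A) aaaabbbb is in L, so it is the only candidate that could play the role of s.
(In a complete proof one picks s in terms of the pumping length p so that |s| ≥ p is guaranteed; a fixed string like aaaabbbb illustrates the shape of such an s.)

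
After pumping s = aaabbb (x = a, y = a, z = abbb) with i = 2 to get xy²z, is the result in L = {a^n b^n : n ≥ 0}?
No

xy²z = a · aa · abbb = aaaabbb.
aaaabbb has 4 a's and 3 b's; 4 ≠ 3, so it is not in L.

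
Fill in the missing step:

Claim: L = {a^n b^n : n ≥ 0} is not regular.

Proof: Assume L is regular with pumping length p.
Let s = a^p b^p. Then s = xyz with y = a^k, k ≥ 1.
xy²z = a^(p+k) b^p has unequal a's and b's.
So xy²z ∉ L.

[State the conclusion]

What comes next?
This contradicts the pumping lemma for regular languages,
which guarantees xy^i z ∈ L for all i ≥ 0.

Since our assumption that L is regular leads to a contradiction,
we conclude that L = {a^n b^n : n ≥ 0} is NOT regular. ∎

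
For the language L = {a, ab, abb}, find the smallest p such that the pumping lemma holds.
p = 4

For a finite language L, the pumping lemma holds vacuously if p > max|s| for s ∈ L.

The longest string in L = {a, ab, abb} has length 3.
If p = 4, then no string s ∈ L has |s| ≥ p, so the condition is vacuously true.

The minimum pumping length is p = 4.

Why no smaller p works: for any p ≤ 3, the longest string s ∈ L has |s| = 3 ≥ p, so it would
have to be pumpable; but pumping up (i = 2, 3, ...) produces ever longer strings, which cannot all lie in the
finite language L. So the pumping property fails for every p ≤ 3.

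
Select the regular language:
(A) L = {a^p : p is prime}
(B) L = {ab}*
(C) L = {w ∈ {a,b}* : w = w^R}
(B) {ab}*

(B) L = {ab}* is regular.

This can be recognized by a finite automaton (DFA/NFA).
Regular expressions like {ab}* define regular languages.

The other choices are not regular:
- {w ∈ {a,b}* : w = w^R}: After pumping, the string is no longer symmetric
- {a^p : p is prime}: After pumping, the length becomes composite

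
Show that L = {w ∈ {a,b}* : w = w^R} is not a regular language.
Assume for contradiction that L is regular, and let p ≥ 1 be the pumping length given by the pumping lemma.
Choose s = a^p b a^p. Then s ∈ L (it reads the same in both directions) and |s| = 2p + 1 ≥ p.
By the pumping lemma, s = xyz for some x, y, z with |xy| ≤ p, |y| ≥ 1, and xy^i z ∈ L for every i ≥ 0.
Since |xy| ≤ p and the first p symbols of s are all a's, y = a^k for some k with 1 ≤ k ≤ p.

Take i = 2: xy²z = a^(p + k) b a^p.
Its reversal is a^p b a^(p + k). These differ because the block of a's before the unique b has length p + k in one and p in the other, and p + k ≠ p since k ≥ 1. So xy²z is not a palindrome, i.e. xy²z ∉ L.

This contradicts the pumping lemma, which requires xy^i z ∈ L for all i ≥ 0.
Hence L = {w ∈ {a,b}* : w = w^R} is not regular. ∎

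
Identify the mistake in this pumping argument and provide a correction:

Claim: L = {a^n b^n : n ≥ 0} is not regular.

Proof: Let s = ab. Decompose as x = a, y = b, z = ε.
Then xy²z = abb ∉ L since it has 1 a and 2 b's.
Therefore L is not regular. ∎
Error: The string s = ab might be shorter than the pumping length p.

Correction: Choose s = a^p b^p to ensure |s| ≥ p. Also, the decomposition is wrong: with |xy| ≤ p, y cannot include b's when s starts with p a's.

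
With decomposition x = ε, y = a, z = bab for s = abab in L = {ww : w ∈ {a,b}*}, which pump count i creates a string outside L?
i = 3

xy³z = ε · aaa · bab = aaabab; aaabab has length 6; its halves are aaa and bab, which differ, so it is not in L.
(Other choices also work, e.g. i = 0, 2; only i = 1 is guaranteed to stay in L since xy¹z = s.)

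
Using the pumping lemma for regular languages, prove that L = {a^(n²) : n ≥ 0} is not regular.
Assume for contradiction that L is regular, and let p ≥ 1 be the pumping length given by the pumping lemma.
Choose s = a^(p²). Then s ∈ L and |s| = p² ≥ p.
By the pumping lemma, s = xyz for some x, y, z with |xy| ≤ p, |y| ≥ 1, and xy^i z ∈ L for every i ≥ 0.
Here y = a^k for some k with 1 ≤ k ≤ |xy| ≤ p.

Take i = 2: |xy²z| = p² + k.
Now p² < p² + k ≤ p² + p < p² + 2p + 1 = (p + 1)².
So |xy²z| lies strictly between the consecutive squares p² and (p + 1)², hence is not a perfect square, and xy²z ∉ L.

This contradicts the pumping lemma, which requires xy^i z ∈ L for all i ≥ 0.
Hence L = {a^(n²) : n ≥ 0} is not regular. ∎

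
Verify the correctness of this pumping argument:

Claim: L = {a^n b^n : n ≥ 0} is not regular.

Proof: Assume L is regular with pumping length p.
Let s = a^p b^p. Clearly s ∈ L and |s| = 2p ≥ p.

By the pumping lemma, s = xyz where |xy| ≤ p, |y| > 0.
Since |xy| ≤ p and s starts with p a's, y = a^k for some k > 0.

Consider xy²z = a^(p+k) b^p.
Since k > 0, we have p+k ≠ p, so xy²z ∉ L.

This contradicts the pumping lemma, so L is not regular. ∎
The proof is correct.

This proof is valid because:
1. The string s = a^p b^p is correctly in L
2. The decomposition analysis is correct: y must consist only of a's
3. The contradiction is valid: pumping increases a's but not b's
4. The conclusion follows logically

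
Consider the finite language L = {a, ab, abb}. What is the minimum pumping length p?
p = 4

For a finite language L, the pumping lemma holds vacuously if p > max|s| for s ∈ L.

The longest string in L = {a, ab, abb} has length 3.
If p = 4, then no string s ∈ L has |s| ≥ p, so the condition is vacuously true.

The minimum pumping length is p = 4.

Why no smaller p works: for any p ≤ 3, the longest string s ∈ L has |s| = 3 ≥ p, so it would
have to be pumpable; but pumping up (i = 2, 3, ...) produces ever longer strings, which cannot all lie in the
finite language L. So the pumping property fails for every p ≤ 3.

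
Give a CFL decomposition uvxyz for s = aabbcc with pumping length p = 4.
u='a', v='a', x='bb', y='c', z='c'

For s = aabbcc with pumping length p = 4:

One valid decomposition:
- u = 'a'
- v = 'a'
- x = 'bb'
- y = 'c'
- z = 'c'

Verification:
- uvxyz = 'a' + 'a' + 'bb' + 'c' + 'c' = aabbcc ✓
- |vxy| = |'abbc'| = 4 ≤ 4 ✓
- |vy| = |'ac'| = 2 > 0 ✓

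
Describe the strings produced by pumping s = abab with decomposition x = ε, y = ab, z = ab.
{xy^i z : i ≥ 0} = {(ab)^(i+1) : i ≥ 0} = {ab, abab, ababab, ...}

With x = ε, y = ab, z = ab: Pumping 'ab' gives strings of alternating a's and b's.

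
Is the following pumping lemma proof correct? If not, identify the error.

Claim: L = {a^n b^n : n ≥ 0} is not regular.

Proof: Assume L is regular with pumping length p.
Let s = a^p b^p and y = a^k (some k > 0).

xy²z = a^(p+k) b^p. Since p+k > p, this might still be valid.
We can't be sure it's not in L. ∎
The proof is INCORRECT.

Error: The conclusion is wrong.
xy²z = a^(p+k) b^p is definitely NOT in L because the number of a's (p+k) ≠ number of b's (p).
The proof incorrectly doubts what is actually a valid contradiction.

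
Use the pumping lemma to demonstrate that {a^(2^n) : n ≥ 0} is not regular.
Assume for contradiction that L is regular, and let p ≥ 1 be the pumping length given by the pumping lemma.
Choose s = a^(2^p). Then s ∈ L and |s| = 2^p ≥ p.
By the pumping lemma, s = xyz for some x, y, z with |xy| ≤ p, |y| ≥ 1, and xy^i z ∈ L for every i ≥ 0.
Here y = a^k for some k with 1 ≤ k ≤ |xy| ≤ p, and p < 2^p.

Take i = 2: |xy²z| = 2^p + k.
Now 2^p < 2^p + k ≤ 2^p + p < 2^p + 2^p = 2^(p+1).
So |xy²z| lies strictly between the consecutive powers of two 2^p and 2^(p+1), hence is not a power of 2, and xy²z ∉ L.

This contradicts the pumping lemma, which requires xy^i z ∈ L for all i ≥ 0.
Hence L = {a^(2^n) : n ≥ 0} is not regular. ∎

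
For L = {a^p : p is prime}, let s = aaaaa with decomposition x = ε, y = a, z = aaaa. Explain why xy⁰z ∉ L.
xy⁰z = aaaa ∉ L

Pumping with i = 0 replaces y = a by y⁰ = ε:
- Original: s = xyz = aaaaa; aaaaa has length 5, which is prime, so it is in L
- Pumped: xy⁰z = ε · ε · aaaa = aaaa
- aaaa has length 4 = 2 × 2, which is not prime, so it is not in L

The pumping lemma would require xy⁰z ∈ L, so this decomposition yields a contradiction.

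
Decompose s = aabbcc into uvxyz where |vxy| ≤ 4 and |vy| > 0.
u='a', v='a', x='bb', y='c', z='c'

For s = aabbcc with pumping length p = 4:

One valid decomposition:
- u = 'a'
- v = 'a'
- x = 'bb'
- y = 'c'
- z = 'c'

Verification:
- uvxyz = 'a' + 'a' + 'bb' + 'c' + 'c' = aabbcc ✓
- |vxy| = |'abbc'| = 4 ≤ 4 ✓
- |vy| = |'ac'| = 2 > 0 ✓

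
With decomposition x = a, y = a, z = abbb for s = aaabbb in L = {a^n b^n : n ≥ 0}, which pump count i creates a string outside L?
i = 0

xy⁰z = a · ε · abbb = aabbb; aabbb has 2 a's and 3 b's; 2 ≠ 3, so it is not in L.
(Other choices also work, e.g. i = 2, 3; only i = 1 is guaranteed to stay in L since xy¹z = s.)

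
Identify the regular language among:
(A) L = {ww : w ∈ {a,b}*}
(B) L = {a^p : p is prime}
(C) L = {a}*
(C) {a}*

(C) L = {a}* is regular.

This can be recognized by a finite automaton (DFA/NFA).
Regular expressions like {a}* define regular languages.

The other choices are not regular:
- {a^p : p is prime}: After pumping, the length becomes composite
- {ww : w ∈ {a,b}*}: After pumping, the two halves no longer match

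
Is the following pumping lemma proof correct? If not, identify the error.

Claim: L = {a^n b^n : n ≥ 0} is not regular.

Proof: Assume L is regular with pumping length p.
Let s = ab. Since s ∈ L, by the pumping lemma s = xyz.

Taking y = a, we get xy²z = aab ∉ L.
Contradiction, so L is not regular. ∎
The proof is INCORRECT.

Error: The string s = ab may be shorter than p.
The pumping lemma only applies to strings with |s| ≥ p, and p is not under our control.
We must choose s in terms of p, e.g. s = a^p b^p, to ensure |s| ≥ p.
(The proof also fixes one particular y; a valid argument must handle every decomposition with |xy| ≤ p and |y| ≥ 1 — for s = a^p b^p this forces y = a^k, and then xy²z = a^(p+k) b^p ∉ L.)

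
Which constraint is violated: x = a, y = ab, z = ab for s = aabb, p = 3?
Violated: xyz = s

The decomposition x = a, y = ab, z = ab for s = aabb with p = 3
violates the constraint: xyz = s

xyz = 'a' + 'ab' + 'ab' = 'aabab' ≠ 'aabb' = s. The decomposition doesn't reconstruct s.

Pumping lemma constraints:
1. xyz = s (decomposition is valid)
2. |xy| ≤ p
3. |y| > 0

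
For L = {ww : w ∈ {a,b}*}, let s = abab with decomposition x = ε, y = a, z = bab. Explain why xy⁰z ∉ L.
xy⁰z = bab ∉ L

Pumping with i = 0 replaces y = a by y⁰ = ε:
- Original: s = xyz = abab; abab splits into halves ab · ab, which are equal, so it is in L (w = ab)
- Pumped: xy⁰z = ε · ε · bab = bab
- bab has odd length 3, so it cannot be written as ww and is not in L

The pumping lemma would require xy⁰z ∈ L, so this decomposition yields a contradiction.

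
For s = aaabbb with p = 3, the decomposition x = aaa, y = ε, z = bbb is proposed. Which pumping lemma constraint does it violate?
Violated: |y| > 0

The decomposition x = aaa, y = ε, z = bbb for s = aaabbb with p = 3
violates the constraint: |y| > 0

|y| = 0, but the pumping lemma requires |y| > 0 (y must be non-empty).

Pumping lemma constraints:
1. xyz = s (decomposition is valid)
2. |xy| ≤ p
3. |y| > 0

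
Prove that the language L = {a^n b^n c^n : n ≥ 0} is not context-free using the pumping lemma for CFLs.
Assume for contradiction that L is context-free, and let p ≥ 1 be the pumping length given by the pumping lemma for CFLs.
Choose s = a^p b^p c^p. Then s ∈ L and |s| = 3p ≥ p.
By the CFL pumping lemma, s = uvxyz for some u, v, x, y, z with |vxy| ≤ p, |vy| ≥ 1, and uv^i xy^i z ∈ L for every i ≥ 0.

Because |vxy| ≤ p, the window vxy cannot contain both an a and a c: any substring of s containing both must include the entire block b^p plus at least one a and one c, so it has length ≥ p + 2 > p.
Hence at least one of the letters a, c does not occur in vy at all.

Take i = 0: the string uxz is obtained from s by deleting |vy| ≥ 1 symbols, so |uxz| = 3p − |vy| < 3p.
But the letter (a or c) that does not occur in vy still occurs exactly p times in uxz. Every string of L with exactly p copies of some letter is a^p b^p c^p, of length 3p. Since |uxz| < 3p, uxz ∉ L.

This contradicts the CFL pumping lemma, which requires uv^i xy^i z ∈ L for all i ≥ 0.
Hence L = {a^n b^n c^n : n ≥ 0} is not context-free. ∎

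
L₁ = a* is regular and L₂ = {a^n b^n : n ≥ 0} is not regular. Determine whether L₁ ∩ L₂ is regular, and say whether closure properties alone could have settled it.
Yes — L₁ ∩ L₂ is regular.

A string of a* contains no b's, and the only string of {a^n b^n} with no b's is ε (n = 0). So L₁ ∩ L₂ = {ε}, a finite language, which is regular.

Note that the bare facts "L₁ regular, L₂ non-regular" do not settle the question by themselves: the closure of regular languages under ∪, ∩, complement and difference applies only when BOTH operands are regular. With a non-regular operand the result can come out regular or non-regular depending on the specific languages, so one has to work out L₁ ∩ L₂ for this particular pair, as above.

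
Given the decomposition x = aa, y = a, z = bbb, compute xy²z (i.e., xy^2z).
aaaabbb

Given x = 'aa', y = 'a', z = 'bbb' and i = 2:

xy^2z = x + y·y·...·y (2 times) + z
       = 'aa' + 'a'^2 + 'bbb'
       = 'aa' + 'aa' + 'bbb'
       = 'aaaabbb'

The pumped string is 'aaaabbb' with length 7.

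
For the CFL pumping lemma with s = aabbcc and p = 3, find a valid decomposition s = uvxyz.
u='aa', v='b', x='b', y='c', z='c'

For s = aabbcc with pumping length p = 3:

One valid decomposition:
- u = 'aa'
- v = 'b'
- x = 'b'
- y = 'c'
- z = 'c'

Verification:
- uvxyz = 'aa' + 'b' + 'b' + 'c' + 'c' = aabbcc ✓
- |vxy| = |'bbc'| = 3 ≤ 3 ✓
- |vy| = |'bc'| = 2 > 0 ✓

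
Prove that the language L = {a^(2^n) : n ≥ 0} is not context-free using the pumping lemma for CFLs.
Assume for contradiction that L is context-free, and let p ≥ 1 be the pumping length given by the pumping lemma for CFLs.
Choose s = a^(2^p). Then s ∈ L and |s| = 2^p ≥ p.
By the CFL pumping lemma, s = uvxyz for some u, v, x, y, z with |vxy| ≤ p, |vy| ≥ 1, and uv^i xy^i z ∈ L for every i ≥ 0.
All symbols are a's, so only lengths matter: let k = |vy|, with 1 ≤ k ≤ |vxy| ≤ p < 2^p.

Take i = 2: |uv²xy²z| = 2^p + k, and 2^p < 2^p + k < 2^p + 2^p = 2^(p+1).
So the length lies strictly between consecutive powers of two and is not a power of 2; uv²xy²z ∉ L.

This contradicts the CFL pumping lemma, which requires uv^i xy^i z ∈ L for all i ≥ 0.
Hence L = {a^(2^n) : n ≥ 0} is not context-free. ∎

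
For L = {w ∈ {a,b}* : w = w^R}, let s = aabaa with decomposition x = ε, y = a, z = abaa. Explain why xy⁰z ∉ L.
xy⁰z = abaa ∉ L

Pumping with i = 0 replaces y = a by y⁰ = ε:
- Original: s = xyz = aabaa; aabaa reversed is aabaa, the same string, so it is a palindrome and is in L
- Pumped: xy⁰z = ε · ε · abaa = abaa
- abaa reversed is aaba ≠ abaa, so it is not a palindrome and is not in L

The pumping lemma would require xy⁰z ∈ L, so this decomposition yields a contradiction.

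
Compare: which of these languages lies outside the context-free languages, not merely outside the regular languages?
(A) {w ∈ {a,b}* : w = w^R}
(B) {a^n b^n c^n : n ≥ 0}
(B) {a^n b^n c^n : n ≥ 0}

(B) {a^n b^n c^n : n ≥ 0} requires the CFL pumping lemma.

- {w ∈ {a,b}* : w = w^R} is context-free (but not regular)
  • Can be shown non-regular with the regular pumping lemma
  • After pumping, the string is no longer symmetric

- {a^n b^n c^n : n ≥ 0} is NOT context-free
  • Requires the CFL pumping lemma to prove
  • Cannot maintain three equal counts simultaneously

The CFL pumping lemma is "stronger" in that it can prove non-membership
in the larger class of context-free languages.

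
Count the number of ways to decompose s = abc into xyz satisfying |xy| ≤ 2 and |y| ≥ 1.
3

For s = 'abc' with pumping length p = 2:

Constraints: |xy| ≤ 2, |y| > 0

Valid decompositions (|xy| ≤ p, |y| ≥ 1):
  • x='', y='a', z='bc'
  • x='a', y='b', z='c'
  • x='', y='ab', z='c'

Total count: 3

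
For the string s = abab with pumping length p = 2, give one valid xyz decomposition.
x = '', y = 'a', z = 'bab'

For s = abab and p = 2, one valid decomposition is:
- x = '' (length 0)
- y = 'a' (length 1)
- z = 'bab' (length 3)

Verification:
- xyz = '' + 'a' + 'bab' = abab ✓
- |xy| = 1 ≤ 2 ✓
- |y| = 1 > 0 ✓

All pumping lemma constraints are satisfied.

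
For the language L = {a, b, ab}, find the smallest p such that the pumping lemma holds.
p = 3

For a finite language L, the pumping lemma holds vacuously if p > max|s| for s ∈ L.

The longest string in L = {a, b, ab} has length 2.
If p = 3, then no string s ∈ L has |s| ≥ p, so the condition is vacuously true.

The minimum pumping length is p = 3.

Why no smaller p works: for any p ≤ 2, the longest string s ∈ L has |s| = 2 ≥ p, so it would
have to be pumpable; but pumping up (i = 2, 3, ...) produces ever longer strings, which cannot all lie in the
finite language L. So the pumping property fails for every p ≤ 2.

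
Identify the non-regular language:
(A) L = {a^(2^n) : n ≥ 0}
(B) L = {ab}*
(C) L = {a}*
(A) {a^(2^n) : n ≥ 0}

(A) L = {a^(2^n) : n ≥ 0} is NOT regular.

The pumping lemma can be used to prove this:
After pumping, length is no longer a power of 2

The other languages are regular because they can be recognized by finite automata.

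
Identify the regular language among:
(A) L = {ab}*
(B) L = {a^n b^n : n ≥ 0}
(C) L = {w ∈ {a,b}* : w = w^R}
(A) {ab}*

(A) L = {ab}* is regular.

This can be recognized by a finite automaton (DFA/NFA).
Regular expressions like {ab}* define regular languages.

The other choices are not regular:
- {w ∈ {a,b}* : w = w^R}: After pumping, the string is no longer symmetric
- {a^n b^n : n ≥ 0}: After pumping, the number of a's and b's become unequal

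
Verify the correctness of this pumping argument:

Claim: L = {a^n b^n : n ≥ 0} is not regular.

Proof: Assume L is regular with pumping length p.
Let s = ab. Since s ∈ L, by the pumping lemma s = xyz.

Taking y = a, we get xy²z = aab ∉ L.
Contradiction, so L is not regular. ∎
The proof is INCORRECT.

Error: The string s = ab may be shorter than p.
The pumping lemma only applies to strings with |s| ≥ p, and p is not under our control.
We must choose s in terms of p, e.g. s = a^p b^p, to ensure |s| ≥ p.
(The proof also fixes one particular y; a valid argument must handle every decomposition with |xy| ≤ p and |y| ≥ 1 — for s = a^p b^p this forces y = a^k, and then xy²z = a^(p+k) b^p ∉ L.)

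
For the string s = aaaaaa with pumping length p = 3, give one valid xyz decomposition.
x = '', y = 'a', z = 'aaaaa'

For s = aaaaaa and p = 3, one valid decomposition is:
- x = '' (length 0)
- y = 'a' (length 1)
- z = 'aaaaa' (length 5)

Verification:
- xyz = '' + 'a' + 'aaaaa' = aaaaaa ✓
- |xy| = 1 ≤ 3 ✓
- |y| = 1 > 0 ✓

All pumping lemma constraints are satisfied.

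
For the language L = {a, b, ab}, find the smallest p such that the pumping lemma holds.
p = 3

For a finite language L, the pumping lemma holds vacuously if p > max|s| for s ∈ L.

The longest string in L = {a, b, ab} has length 2.
If p = 3, then no string s ∈ L has |s| ≥ p, so the condition is vacuously true.

The minimum pumping length is p = 3.

Why no smaller p works: for any p ≤ 2, the longest string s ∈ L has |s| = 2 ≥ p, so it would
have to be pumpable; but pumping up (i = 2, 3, ...) produces ever longer strings, which cannot all lie in the
finite language L. So the pumping property fails for every p ≤ 2.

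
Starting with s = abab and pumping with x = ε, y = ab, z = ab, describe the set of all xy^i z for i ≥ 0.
{xy^i z : i ≥ 0} = {(ab)^(i+1) : i ≥ 0} = {ab, abab, ababab, ...}

With x = ε, y = ab, z = ab: Pumping 'ab' gives strings of alternating a's and b's.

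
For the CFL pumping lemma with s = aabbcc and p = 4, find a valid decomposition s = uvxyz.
u='a', v='a', x='bb', y='c', z='c'

For s = aabbcc with pumping length p = 4:

One valid decomposition:
- u = 'a'
- v = 'a'
- x = 'bb'
- y = 'c'
- z = 'c'

Verification:
- uvxyz = 'a' + 'a' + 'bb' + 'c' + 'c' = aabbcc ✓
- |vxy| = |'abbc'| = 4 ≤ 4 ✓
- |vy| = |'ac'| = 2 > 0 ✓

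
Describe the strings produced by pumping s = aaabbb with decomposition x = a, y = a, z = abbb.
{xy^i z : i ≥ 0} = {a^(2+i) b^3 : i ≥ 0} = {aabbb, aaabbb, aaaabbb, ...}

With x = a, y = a, z = abbb: Starting with aaabbb and pumping the second 'a', we get strings with 2+i a's followed by 3 b's for i = 0, 1, 2, ...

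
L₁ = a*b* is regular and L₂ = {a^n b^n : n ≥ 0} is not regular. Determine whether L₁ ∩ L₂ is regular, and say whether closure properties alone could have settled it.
No — L₁ ∩ L₂ is not regular.

Every string a^n b^n already lies in a*b*, so L₁ ∩ L₂ = {a^n b^n : n ≥ 0} = L₂ itself, which is the standard non-regular language (pump s = a^p b^p).

Note that the bare facts "L₁ regular, L₂ non-regular" do not settle the question by themselves: the closure of regular languages under ∪, ∩, complement and difference applies only when BOTH operands are regular. With a non-regular operand the result can come out regular or non-regular depending on the specific languages, so one has to work out L₁ ∩ L₂ for this particular pair, as above.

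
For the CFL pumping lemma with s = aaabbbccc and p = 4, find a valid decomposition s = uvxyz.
u='aa', v='a', x='bb', y='b', z='ccc'

For s = aaabbbccc with pumping length p = 4:

One valid decomposition:
- u = 'aa'
- v = 'a'
- x = 'bb'
- y = 'b'
- z = 'ccc'

Verification:
- uvxyz = 'aa' + 'a' + 'bb' + 'b' + 'ccc' = aaabbbccc ✓
- |vxy| = |'abbb'| = 4 ≤ 4 ✓
- |vy| = |'ab'| = 2 > 0 ✓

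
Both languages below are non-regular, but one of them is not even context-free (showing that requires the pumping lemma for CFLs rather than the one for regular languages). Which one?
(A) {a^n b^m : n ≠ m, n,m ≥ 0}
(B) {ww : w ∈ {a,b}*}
(B) {ww : w ∈ {a,b}*}

(B) {ww : w ∈ {a,b}*} requires the CFL pumping lemma.

- {a^n b^m : n ≠ m, n,m ≥ 0} is context-free (but not regular)
  • Can be shown non-regular with the regular pumping lemma
  • After pumping a's, we can make n = m

- {ww : w ∈ {a,b}*} is NOT context-free
  • Requires the CFL pumping lemma to prove
  • Cannot verify equality of two arbitrary substrings

The CFL pumping lemma is "stronger" in that it can prove non-membership
in the larger class of context-free languages.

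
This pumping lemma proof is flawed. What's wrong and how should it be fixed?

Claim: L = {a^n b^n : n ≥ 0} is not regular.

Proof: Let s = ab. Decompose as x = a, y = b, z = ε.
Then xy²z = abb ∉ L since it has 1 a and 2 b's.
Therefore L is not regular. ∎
Error: The string s = ab might be shorter than the pumping length p.

Correction: Choose s = a^p b^p to ensure |s| ≥ p. Also, the decomposition is wrong: with |xy| ≤ p, y cannot include b's when s starts with p a's.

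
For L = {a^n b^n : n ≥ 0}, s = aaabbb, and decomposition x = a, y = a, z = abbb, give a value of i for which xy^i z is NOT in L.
i = 2

xy²z = a · aa · abbb = aaaabbb; aaaabbb has 4 a's and 3 b's; 4 ≠ 3, so it is not in L.
(Other choices also work, e.g. i = 0, 3; only i = 1 is guaranteed to stay in L since xy¹z = s.)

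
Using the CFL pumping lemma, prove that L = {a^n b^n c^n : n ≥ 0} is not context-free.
Assume for contradiction that L is context-free, and let p ≥ 1 be the pumping length given by the pumping lemma for CFLs.
Choose s = a^p b^p c^p. Then s ∈ L and |s| = 3p ≥ p.
By the CFL pumping lemma, s = uvxyz for some u, v, x, y, z with |vxy| ≤ p, |vy| ≥ 1, and uv^i xy^i z ∈ L for every i ≥ 0.

Because |vxy| ≤ p, the window vxy cannot contain both an a and a c: any substring of s containing both must include the entire block b^p plus at least one a and one c, so it has length ≥ p + 2 > p.
Hence at least one of the letters a, c does not occur in vy at all.

Take i = 0: the string uxz is obtained from s by deleting |vy| ≥ 1 symbols, so |uxz| = 3p − |vy| < 3p.
But the letter (a or c) that does not occur in vy still occurs exactly p times in uxz. Every string of L with exactly p copies of some letter is a^p b^p c^p, of length 3p. Since |uxz| < 3p, uxz ∉ L.

This contradicts the CFL pumping lemma, which requires uv^i xy^i z ∈ L for all i ≥ 0.
Hence L = {a^n b^n c^n : n ≥ 0} is not context-free. ∎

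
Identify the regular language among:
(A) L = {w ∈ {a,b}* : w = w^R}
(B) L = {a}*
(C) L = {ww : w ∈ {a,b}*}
(B) {a}*

(B) L = {a}* is regular.

This can be recognized by a finite automaton (DFA/NFA).
Regular expressions like {a}* define regular languages.

The other choices are not regular:
- {w ∈ {a,b}* : w = w^R}: After pumping, the string is no longer symmetric
- {ww : w ∈ {a,b}*}: After pumping, the two halves no longer match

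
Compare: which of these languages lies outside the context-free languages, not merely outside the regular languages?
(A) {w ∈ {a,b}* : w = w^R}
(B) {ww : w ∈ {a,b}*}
(B) {ww : w ∈ {a,b}*}

(B) {ww : w ∈ {a,b}*} requires the CFL pumping lemma.

- {w ∈ {a,b}* : w = w^R} is context-free (but not regular)
  • Can be shown non-regular with the regular pumping lemma
  • After pumping, the string is no longer symmetric

- {ww : w ∈ {a,b}*} is NOT context-free
  • Requires the CFL pumping lemma to prove
  • Even a PDA cannot compare two arbitrary halves symbol by symbol; CFL pumping on a^p b^p a^p b^p fails

The CFL pumping lemma is "stronger" in that it can prove non-membership
in the larger class of context-free languages.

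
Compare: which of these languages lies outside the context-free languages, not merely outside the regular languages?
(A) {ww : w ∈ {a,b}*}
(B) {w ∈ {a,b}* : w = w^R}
(A) {ww : w ∈ {a,b}*}

(A) {ww : w ∈ {a,b}*} requires the CFL pumping lemma.

- {w ∈ {a,b}* : w = w^R} is context-free (but not regular)
  • Can be shown non-regular with the regular pumping lemma
  • After pumping, the string is no longer symmetric

- {ww : w ∈ {a,b}*} is NOT context-free
  • Requires the CFL pumping lemma to prove
  • Cannot verify equality of two arbitrary substrings

The CFL pumping lemma is "stronger" in that it can prove non-membership
in the larger class of context-free languages.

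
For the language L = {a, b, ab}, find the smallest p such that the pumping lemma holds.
p = 3

For a finite language L, the pumping lemma holds vacuously if p > max|s| for s ∈ L.

The longest string in L = {a, b, ab} has length 2.
If p = 3, then no string s ∈ L has |s| ≥ p, so the condition is vacuously true.

The minimum pumping length is p = 3.

Why no smaller p works: for any p ≤ 2, the longest string s ∈ L has |s| = 2 ≥ p, so it would
have to be pumpable; but pumping up (i = 2, 3, ...) produces ever longer strings, which cannot all lie in the
finite language L. So the pumping property fails for every p ≤ 2.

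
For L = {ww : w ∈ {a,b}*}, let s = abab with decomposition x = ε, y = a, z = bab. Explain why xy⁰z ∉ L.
xy⁰z = bab ∉ L

Pumping with i = 0 replaces y = a by y⁰ = ε:
- Original: s = xyz = abab; abab splits into halves ab · ab, which are equal, so it is in L (w = ab)
- Pumped: xy⁰z = ε · ε · bab = bab
- bab has odd length 3, so it cannot be written as ww and is not in L

The pumping lemma would require xy⁰z ∈ L, so this decomposition yields a contradiction.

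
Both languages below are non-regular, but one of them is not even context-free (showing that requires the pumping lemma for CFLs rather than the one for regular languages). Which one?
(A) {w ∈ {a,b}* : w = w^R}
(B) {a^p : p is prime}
(B) {a^p : p is prime}

(B) {a^p : p is prime} requires the CFL pumping lemma.

- {w ∈ {a,b}* : w = w^R} is context-free (but not regular)
  • Can be shown non-regular with the regular pumping lemma
  • After pumping, the string is no longer symmetric

- {a^p : p is prime} is NOT context-free
  • Requires the CFL pumping lemma to prove
  • The CFL pumping lemma also fails because prime gaps are unbounded

The CFL pumping lemma is "stronger" in that it can prove non-membership
in the larger class of context-free languages.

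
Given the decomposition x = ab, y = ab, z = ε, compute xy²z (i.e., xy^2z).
ababab

Given x = 'ab', y = 'ab', z = '' and i = 2:

xy^2z = x + y·y·...·y (2 times) + z
       = 'ab' + 'ab'^2 + ''
       = 'ab' + 'abab' + ''
       = 'ababab'

The pumped string is 'ababab' with length 6.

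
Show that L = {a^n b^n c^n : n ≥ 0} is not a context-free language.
Assume for contradiction that L is context-free, and let p ≥ 1 be the pumping length given by the pumping lemma for CFLs.
Choose s = a^p b^p c^p. Then s ∈ L and |s| = 3p ≥ p.
By the CFL pumping lemma, s = uvxyz for some u, v, x, y, z with |vxy| ≤ p, |vy| ≥ 1, and uv^i xy^i z ∈ L for every i ≥ 0.

Because |vxy| ≤ p, the window vxy cannot contain both an a and a c: any substring of s containing both must include the entire block b^p plus at least one a and one c, so it has length ≥ p + 2 > p.
Hence at least one of the letters a, c does not occur in vy at all.

Take i = 0: the string uxz is obtained from s by deleting |vy| ≥ 1 symbols, so |uxz| = 3p − |vy| < 3p.
But the letter (a or c) that does not occur in vy still occurs exactly p times in uxz. Every string of L with exactly p copies of some letter is a^p b^p c^p, of length 3p. Since |uxz| < 3p, uxz ∉ L.

This contradicts the CFL pumping lemma, which requires uv^i xy^i z ∈ L for all i ≥ 0.
Hence L = {a^n b^n c^n : n ≥ 0} is not context-free. ∎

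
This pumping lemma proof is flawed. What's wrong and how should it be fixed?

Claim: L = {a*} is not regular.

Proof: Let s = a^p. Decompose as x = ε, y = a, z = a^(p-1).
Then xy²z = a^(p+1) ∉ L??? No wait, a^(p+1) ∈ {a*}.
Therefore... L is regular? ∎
Error: The proof attempts to show a*  is not regular, but a* IS regular!

Correction: a* is a regular language (recognized by a simple DFA with one accepting state and self-loop on 'a'). The pumping lemma can only prove non-regularity, not regularity. For regular languages, pumping always works.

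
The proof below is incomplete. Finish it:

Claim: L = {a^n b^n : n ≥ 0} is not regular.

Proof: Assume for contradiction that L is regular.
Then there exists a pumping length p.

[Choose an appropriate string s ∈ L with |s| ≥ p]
s = a^p b^p

This string is in L (has equal a's and b's) and has length 2p ≥ p.
Any decomposition xyz with |xy| ≤ p means y consists only of a's,
so pumping will unbalance the counts.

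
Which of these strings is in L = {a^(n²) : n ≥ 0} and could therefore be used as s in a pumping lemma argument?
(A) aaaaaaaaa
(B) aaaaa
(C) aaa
(A) aaaaaaaaa

The pumping lemma is applied to a string s that lies in L, so first check membership of each option:
- (A) aaaaaaaaa has length 9 = 3², a perfect square, so it is in L ✓
- (B) aaaaa has length 5, strictly between 2² = 4 and 3² = 9, so it is not in L ✗
- (C) aaa has length 3, strictly between 1² = 1 and 2² = 4, so it is not in L ✗

Only (A) aaaaaaaaa is in L, so it is the only candidate that could play the role of s.
(In a complete proof one picks s in terms of the pumping length p so that |s| ≥ p is guaranteed; a fixed string like aaaaaaaaa illustrates the shape of such an s.)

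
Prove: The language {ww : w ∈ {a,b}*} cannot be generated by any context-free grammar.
Assume for contradiction that L is context-free, and let p ≥ 1 be the pumping length given by the pumping lemma for CFLs.
Choose s = a^p b^p a^p b^p. Then s ∈ L (take w = a^p b^p) and |s| = 4p ≥ p.
By the CFL pumping lemma, s = uvxyz for some u, v, x, y, z with |vxy| ≤ p, |vy| ≥ 1, and uv^i xy^i z ∈ L for every i ≥ 0.

Write s as four blocks A₁ B₁ A₂ B₂ with A₁ = A₂ = a^p and B₁ = B₂ = b^p. Since |vxy| ≤ p, the window vxy lies inside at most two adjacent blocks. Take i = 0 and let t = uxz, so |t| = 4p − |vy| with 1 ≤ |vy| ≤ p. If |t| is odd, t ∉ L immediately, so assume |vy| is even (hence |vy| ≥ 2) and |t|/2 = 2p − |vy|/2, which satisfies p ≤ |t|/2 ≤ 2p − 1.

Case 1 (vxy inside A₁B₁): t = a^(p−j) b^(p−l) a^p b^p with j + l = |vy|. The second half of t has length < 2p, so it is a suffix of the trailing a^p b^p and ends in b; the first half is a^(p−j) b^(p−l) a^((j+l)/2), which ends in a because (j+l)/2 ≥ 1. The halves differ, so t ∉ L.

Case 2 (vxy inside B₁A₂, straddling the middle): t = a^p b^(p−j) a^(p−l) b^p with j + l = |vy|. If t = ww, then w is a prefix of t of length ≥ p, so w begins with a^p; and w is a suffix of t of length ≥ p, so w ends with b^p. That forces |w| ≥ 2p, contradicting |w| = |t|/2 ≤ 2p − 1. So t ∉ L.

Case 3 (vxy inside A₂B₂): t = a^p b^p a^(p−j) b^(p−l) with j + l = |vy|. The first half of t is a prefix of a^p b^p, so it begins with a; the second half is b^((j+l)/2) a^(p−j) b^(p−l), which begins with b. The halves differ, so t ∉ L.

In every case uv⁰xy⁰z = uxz ∉ L.

This contradicts the CFL pumping lemma, which requires uv^i xy^i z ∈ L for all i ≥ 0.
Hence L = {ww : w ∈ {a,b}*} is not context-free. ∎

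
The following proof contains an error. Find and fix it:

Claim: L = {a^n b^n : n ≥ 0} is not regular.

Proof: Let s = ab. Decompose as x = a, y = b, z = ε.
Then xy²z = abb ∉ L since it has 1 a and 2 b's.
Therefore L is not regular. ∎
Error: The string s = ab might be shorter than the pumping length p.

Correction: Choose s = a^p b^p to ensure |s| ≥ p. Also, the decomposition is wrong: with |xy| ≤ p, y cannot include b's when s starts with p a's.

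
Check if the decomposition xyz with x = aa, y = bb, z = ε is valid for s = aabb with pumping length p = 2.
Violated: |xy| ≤ p

The decomposition x = aa, y = bb, z = ε for s = aabb with p = 2
violates the constraint: |xy| ≤ p

|xy| = |aabb| = 4 > 2 = p. The decomposition puts too many characters in xy.

Pumping lemma constraints:
1. xyz = s (decomposition is valid)
2. |xy| ≤ p
3. |y| > 0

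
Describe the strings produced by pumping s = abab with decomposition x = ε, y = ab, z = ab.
{xy^i z : i ≥ 0} = {(ab)^(i+1) : i ≥ 0} = {ab, abab, ababab, ...}

With x = ε, y = ab, z = ab: Pumping 'ab' gives strings of alternating a's and b's.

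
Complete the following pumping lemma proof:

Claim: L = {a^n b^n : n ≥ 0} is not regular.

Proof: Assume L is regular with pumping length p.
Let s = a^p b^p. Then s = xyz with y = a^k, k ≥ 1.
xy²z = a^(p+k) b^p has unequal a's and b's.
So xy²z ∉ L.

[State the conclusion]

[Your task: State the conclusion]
This contradicts the pumping lemma for regular languages,
which guarantees xy^i z ∈ L for all i ≥ 0.

Since our assumption that L is regular leads to a contradiction,
we conclude that L = {a^n b^n : n ≥ 0} is NOT regular. ∎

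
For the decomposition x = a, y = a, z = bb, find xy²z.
aaabb

Given x = 'a', y = 'a', z = 'bb' and i = 2:

xy^2z = x + y·y·...·y (2 times) + z
       = 'a' + 'a'^2 + 'bb'
       = 'a' + 'aa' + 'bb'
       = 'aaabb'

The pumped string is 'aaabb' with length 5.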